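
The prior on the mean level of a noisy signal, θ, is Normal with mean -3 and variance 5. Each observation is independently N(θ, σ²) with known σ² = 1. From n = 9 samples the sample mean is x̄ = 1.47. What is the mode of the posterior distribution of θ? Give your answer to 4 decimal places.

n = 9, x̄ = 1.47.
For a Normal prior and Normal likelihood with known variance, the posterior is Normal; its mode equals its mean, the precision-weighted average.
Prior precision 1/σ₀² = 1/5 = 0.2; data precision n/σ² = 9/1 = 9.
θ̂ = (0.2·(-3) + 9·1.47) / (0.2 + 9) = 12.63/9.2 = 1263/920 ≈ 1.3728.

θ̂_MAP = 1.3728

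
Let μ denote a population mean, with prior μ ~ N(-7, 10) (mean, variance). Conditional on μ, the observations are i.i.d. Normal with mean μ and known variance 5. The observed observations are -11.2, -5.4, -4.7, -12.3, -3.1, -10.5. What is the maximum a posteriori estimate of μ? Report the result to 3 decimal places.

n = 6; x̄ = ((-11.2) + (-5.4) + (-4.7) + (-12.3) + (-3.1) + (-10.5))/6 = -47.2/6 = -118/15 ≈ -7.8667.
For a Normal prior and Normal likelihood with known variance, the posterior is Normal; its mode equals its mean, the precision-weighted average.
Prior precision 1/σ₀² = 1/10 = 0.1; data precision n/σ² = 6/5 = 1.2.
μ̂ = (0.1·(-7) + 1.2·(-118/15)) / (0.1 + 1.2) = (-10.14)/1.3 = -7.800.

μ̂_MAP = -7.800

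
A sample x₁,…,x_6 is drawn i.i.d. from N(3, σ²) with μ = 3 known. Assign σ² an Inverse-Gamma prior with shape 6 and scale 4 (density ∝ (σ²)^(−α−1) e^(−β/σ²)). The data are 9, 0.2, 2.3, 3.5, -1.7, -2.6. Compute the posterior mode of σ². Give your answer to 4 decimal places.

σ̂²_MAP = 5.3015

Sum of squared deviations about the known mean: SS = (9−3)² + (0.2−3)² + (2.3−3)² + (3.5−3)² + (-1.7−3)² + (-2.6−3)² = 98.03.
The Normal likelihood contributes (σ²)^(−n/2) exp(−SS/(2σ²)), so the posterior is Inverse-Gamma(α + n/2, β + SS/2) = Inverse-Gamma(9, 53.015).
The mode of Inverse-Gamma(a, b) is b/(a+1) = 53.015/10 ≈ 5.3015.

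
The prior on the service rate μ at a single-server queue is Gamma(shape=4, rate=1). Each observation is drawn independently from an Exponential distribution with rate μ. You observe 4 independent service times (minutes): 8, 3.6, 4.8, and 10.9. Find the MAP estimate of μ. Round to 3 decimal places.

μ̂_MAP = 0.247

The Exponential(rate=μ) likelihood is ∝ μ^n e^(−μΣtᵢ). Here n = 4 and Σtᵢ = 8 + 3.6 + 4.8 + 10.9 = 27.3.
Posterior ∝ μ^3e^(−1μ) · μ^4e^(−27.3μ) = μ^7e^(−28.3μ), i.e. Gamma(8, 28.3).
Mode = (a−1)/b = 7/28.3 ≈ 0.247.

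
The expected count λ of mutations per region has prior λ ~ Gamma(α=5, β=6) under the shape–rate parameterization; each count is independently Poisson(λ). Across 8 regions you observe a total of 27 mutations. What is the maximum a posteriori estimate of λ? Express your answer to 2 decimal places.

Σxᵢ = 27, n = 8.
Posterior ∝ λ^4e^(−6λ) · λ^27e^(−8λ) = λ^31e^(−14λ), i.e. Gamma(shape=32, rate=14).
The mode of a Gamma(a, b) with a ≥ 1 (shape–rate) is (a−1)/b = 31/14 ≈ 2.21.

λ̂_MAP = 2.21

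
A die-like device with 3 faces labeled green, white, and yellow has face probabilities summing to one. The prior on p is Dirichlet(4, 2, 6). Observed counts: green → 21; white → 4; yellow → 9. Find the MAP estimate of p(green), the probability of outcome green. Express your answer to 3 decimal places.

The posterior is Dirichlet(αᵢ + nᵢ) = Dirichlet(25, 6, 15).
For a Dirichlet(a₁,…,a_K) with all aᵢ > 1, the mode has j-th component (aⱼ − 1)/(Σaᵢ − K).
Here Σaᵢ = 46 and K = 3, so p(green) = (25 − 1)/(46 − 3) = 24/43 ≈ 0.558.

MAP estimate of p(green) = 0.558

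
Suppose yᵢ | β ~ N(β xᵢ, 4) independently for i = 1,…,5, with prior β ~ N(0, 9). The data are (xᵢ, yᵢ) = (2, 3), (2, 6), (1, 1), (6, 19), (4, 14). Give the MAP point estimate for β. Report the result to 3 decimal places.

log p(β | y) = −Σ(yᵢ − βxᵢ)²/(2·4) − β²/(2·9) + const.
Setting the derivative to zero: Σxᵢ(yᵢ − βxᵢ)/4 − β/9 = 0, so β = Σxᵢyᵢ / (Σxᵢ² + σ²/τ²).
Σxᵢyᵢ = 2·3 + 2·6 + 1·1 + 6·19 + 4·14 = 189; Σxᵢ² = 61; σ²/τ² = 4/9.
β̂_MAP = 189 / (61 + 4/9) = 189/(553/9) = 243/79 ≈ 3.076.

β̂_MAP = 3.076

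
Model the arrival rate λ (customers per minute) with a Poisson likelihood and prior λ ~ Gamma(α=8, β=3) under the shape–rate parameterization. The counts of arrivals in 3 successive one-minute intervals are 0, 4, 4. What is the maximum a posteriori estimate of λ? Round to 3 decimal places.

Σxᵢ = 0+4+4 = 8, with n = 3.
Posterior ∝ λ^7e^(−3λ) · λ^8e^(−3λ) = λ^15e^(−6λ), i.e. Gamma(shape=16, rate=6).
The mode of a Gamma(a, b) with a ≥ 1 (shape–rate) is (a−1)/b = 15/6 ≈ 2.500.

λ̂_MAP = 2.500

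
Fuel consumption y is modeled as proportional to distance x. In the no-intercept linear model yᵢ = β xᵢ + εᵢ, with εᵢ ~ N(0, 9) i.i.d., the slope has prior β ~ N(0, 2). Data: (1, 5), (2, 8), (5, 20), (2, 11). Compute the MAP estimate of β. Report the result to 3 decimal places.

β̂_MAP = 3.714

log p(β | y) = −Σ(yᵢ − βxᵢ)²/(2·9) − β²/(2·2) + const.
Setting the derivative to zero: Σxᵢ(yᵢ − βxᵢ)/9 − β/2 = 0, so β = Σxᵢyᵢ / (Σxᵢ² + σ²/τ²).
Σxᵢyᵢ = 1·5 + 2·8 + 5·20 + 2·11 = 143; Σxᵢ² = 34; σ²/τ² = 4.5.
β̂_MAP = 143 / (34 + 4.5) = 143/38.5 ≈ 3.714.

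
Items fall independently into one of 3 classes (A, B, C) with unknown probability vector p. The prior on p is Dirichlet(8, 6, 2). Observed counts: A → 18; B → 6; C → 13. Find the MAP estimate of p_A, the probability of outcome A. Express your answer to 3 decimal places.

MAP estimate of p_A = 0.500

The posterior is Dirichlet(αᵢ + nᵢ) = Dirichlet(26, 12, 15).
For a Dirichlet(a₁,…,a_K) with all aᵢ > 1, the mode has j-th component (aⱼ − 1)/(Σaᵢ − K).
Here Σaᵢ = 53 and K = 3, so p_A = (26 − 1)/(53 − 3) = 25/50 ≈ 0.500.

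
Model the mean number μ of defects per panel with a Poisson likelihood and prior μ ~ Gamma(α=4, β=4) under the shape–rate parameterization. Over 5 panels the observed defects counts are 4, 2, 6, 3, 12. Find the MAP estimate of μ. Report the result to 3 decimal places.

Σxᵢ = 4+2+6+3+12 = 27, with n = 5.
Posterior ∝ μ^3e^(−4μ) · μ^27e^(−5μ) = μ^30e^(−9μ), i.e. Gamma(shape=31, rate=9).
The mode of a Gamma(a, b) with a ≥ 1 (shape–rate) is (a−1)/b = 30/9 ≈ 3.333.

μ̂_MAP = 3.333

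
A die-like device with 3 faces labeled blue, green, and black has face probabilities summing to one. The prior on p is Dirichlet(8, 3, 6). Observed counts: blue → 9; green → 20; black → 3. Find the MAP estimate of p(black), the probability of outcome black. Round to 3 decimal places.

The posterior is Dirichlet(αᵢ + nᵢ) = Dirichlet(17, 23, 9).
For a Dirichlet(a₁,…,a_K) with all aᵢ > 1, the mode has j-th component (aⱼ − 1)/(Σaᵢ − K).
Here Σaᵢ = 49 and K = 3, so p(black) = (9 − 1)/(49 − 3) = 8/46 ≈ 0.174.

MAP estimate of p(black) = 0.174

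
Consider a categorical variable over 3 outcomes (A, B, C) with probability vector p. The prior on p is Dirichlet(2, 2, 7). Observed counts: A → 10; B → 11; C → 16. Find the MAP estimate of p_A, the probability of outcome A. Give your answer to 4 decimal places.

The posterior is Dirichlet(αᵢ + nᵢ) = Dirichlet(12, 13, 23).
For a Dirichlet(a₁,…,a_K) with all aᵢ > 1, the mode has j-th component (aⱼ − 1)/(Σaᵢ − K).
Here Σaᵢ = 48 and K = 3, so p_A = (12 − 1)/(48 − 3) = 11/45 ≈ 0.2444.

MAP estimate of p_A = 0.2444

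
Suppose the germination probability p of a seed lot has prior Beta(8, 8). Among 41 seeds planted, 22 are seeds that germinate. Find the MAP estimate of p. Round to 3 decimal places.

p̂_MAP = 0.527

Prior: Beta(8, 8).
Data: 22 successes in 41 trials. The binomial likelihood contributes p^22(1−p)^19, so the posterior is Beta(8+22, 8+19) = Beta(30, 27).
For Beta(a, b) with a, b > 1 the mode is (a−1)/(a+b−2) = 29/55 ≈ 0.527.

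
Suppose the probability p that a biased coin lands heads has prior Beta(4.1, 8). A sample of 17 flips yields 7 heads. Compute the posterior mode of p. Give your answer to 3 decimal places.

p̂_MAP = 0.373

Prior: Beta(4.1, 8).
Data: 7 successes in 17 trials. The binomial likelihood contributes p^7(1−p)^10, so the posterior is Beta(4.1+7, 8+10) = Beta(11.1, 18).
For Beta(a, b) with a, b > 1 the mode is (a−1)/(a+b−2) = 10.1/27.1 ≈ 0.373.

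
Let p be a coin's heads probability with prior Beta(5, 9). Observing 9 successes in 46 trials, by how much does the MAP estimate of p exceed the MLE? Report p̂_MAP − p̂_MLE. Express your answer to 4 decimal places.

MAP − MLE = 0.0285

Posterior is Beta(14, 46); MAP = (14−1)/(60−2) = 13/58 ≈ 0.22414.
MLE ignores the prior: p̂_MLE = k/n = 9/46 ≈ 0.19565.
Difference = 13/58 − 9/46 = 19/667 ≈ 0.0285.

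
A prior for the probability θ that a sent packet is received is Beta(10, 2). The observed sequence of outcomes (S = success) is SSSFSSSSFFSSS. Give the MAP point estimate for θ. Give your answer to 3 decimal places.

θ̂_MAP = 0.826

Prior: Beta(10, 2).
Data: 10 successes in 13 trials (from the sequence). The binomial likelihood contributes θ^10(1−θ)^3, so the posterior is Beta(10+10, 2+3) = Beta(20, 5).
For Beta(a, b) with a, b > 1 the mode is (a−1)/(a+b−2) = 19/23 ≈ 0.826.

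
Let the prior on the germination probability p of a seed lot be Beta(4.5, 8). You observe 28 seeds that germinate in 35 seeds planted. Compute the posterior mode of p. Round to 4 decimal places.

p̂_MAP = 0.6923

Prior: Beta(4.5, 8).
Data: 28 successes in 35 trials. The binomial likelihood contributes p^28(1−p)^7, so the posterior is Beta(4.5+28, 8+7) = Beta(32.5, 15).
For Beta(a, b) with a, b > 1 the mode is (a−1)/(a+b−2) = 31.5/45.5 ≈ 0.6923.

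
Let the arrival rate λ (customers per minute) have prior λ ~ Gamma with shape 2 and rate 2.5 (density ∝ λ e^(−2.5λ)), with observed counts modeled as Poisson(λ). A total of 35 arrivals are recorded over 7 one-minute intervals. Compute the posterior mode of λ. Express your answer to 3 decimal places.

Σxᵢ = 35, n = 7.
Posterior ∝ λe^(−2.5λ) · λ^35e^(−7λ) = λ^36e^(−9.5λ), i.e. Gamma(shape=37, rate=9.5).
The mode of a Gamma(a, b) with a ≥ 1 (shape–rate) is (a−1)/b = 36/9.5 ≈ 3.789.

λ̂_MAP = 3.789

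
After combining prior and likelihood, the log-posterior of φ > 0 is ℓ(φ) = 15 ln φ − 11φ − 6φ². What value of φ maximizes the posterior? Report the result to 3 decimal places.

φ̂_MAP = 0.750

ℓ'(φ) = 15/φ − 11 − 12φ. Setting this to zero and multiplying by φ: 12φ² + 11φ − 15 = 0.
φ = (−11 + √(11² + 4·12·15)) / (2·12) = (−11 + √841) / 24 = (−11 + 29)/24 = 3/4.
ℓ''(φ) = −15/φ² − 12 < 0, confirming a maximum.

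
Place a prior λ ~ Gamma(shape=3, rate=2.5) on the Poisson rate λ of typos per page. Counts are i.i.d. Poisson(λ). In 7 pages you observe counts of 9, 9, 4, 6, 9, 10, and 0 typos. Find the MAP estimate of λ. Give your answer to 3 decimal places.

λ̂_MAP = 5.158

Σxᵢ = 9+9+4+6+9+10+0 = 47, with n = 7.
Posterior ∝ λ^2e^(−2.5λ) · λ^47e^(−7λ) = λ^49e^(−9.5λ), i.e. Gamma(shape=50, rate=9.5).
The mode of a Gamma(a, b) with a ≥ 1 (shape–rate) is (a−1)/b = 49/9.5 ≈ 5.158.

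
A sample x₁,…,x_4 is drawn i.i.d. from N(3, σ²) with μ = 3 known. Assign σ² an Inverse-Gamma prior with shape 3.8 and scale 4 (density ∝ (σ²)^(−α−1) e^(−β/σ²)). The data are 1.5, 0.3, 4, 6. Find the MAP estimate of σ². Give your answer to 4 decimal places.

σ̂²_MAP = 2.0250

Sum of squared deviations about the known mean: SS = (1.5−3)² + (0.3−3)² + (4−3)² + (6−3)² = 19.54.
The Normal likelihood contributes (σ²)^(−n/2) exp(−SS/(2σ²)), so the posterior is Inverse-Gamma(α + n/2, β + SS/2) = Inverse-Gamma(5.8, 13.77).
The mode of Inverse-Gamma(a, b) is b/(a+1) = 13.77/6.8 ≈ 2.0250.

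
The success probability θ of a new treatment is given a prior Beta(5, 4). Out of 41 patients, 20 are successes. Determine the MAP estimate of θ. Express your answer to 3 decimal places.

Prior: Beta(5, 4).
Data: 20 successes in 41 trials. The binomial likelihood contributes θ^20(1−θ)^21, so the posterior is Beta(5+20, 4+21) = Beta(25, 25).
For Beta(a, b) with a, b > 1 the mode is (a−1)/(a+b−2) = 24/48 ≈ 0.500.

θ̂_MAP = 0.500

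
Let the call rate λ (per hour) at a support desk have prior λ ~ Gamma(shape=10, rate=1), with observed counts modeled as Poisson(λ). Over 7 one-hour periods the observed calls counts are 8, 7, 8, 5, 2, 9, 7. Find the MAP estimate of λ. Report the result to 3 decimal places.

Σxᵢ = 8+7+8+5+2+9+7 = 46, with n = 7.
Posterior ∝ λ^9e^(−1λ) · λ^46e^(−7λ) = λ^55e^(−8λ), i.e. Gamma(shape=56, rate=8).
The mode of a Gamma(a, b) with a ≥ 1 (shape–rate) is (a−1)/b = 55/8 ≈ 6.875.

λ̂_MAP = 6.875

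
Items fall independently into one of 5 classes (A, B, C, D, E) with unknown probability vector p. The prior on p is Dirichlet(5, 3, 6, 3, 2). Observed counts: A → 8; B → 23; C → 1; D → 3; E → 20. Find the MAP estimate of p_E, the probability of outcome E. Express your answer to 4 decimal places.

MAP estimate of p_E = 0.3043

The posterior is Dirichlet(αᵢ + nᵢ) = Dirichlet(13, 26, 7, 6, 22).
For a Dirichlet(a₁,…,a_K) with all aᵢ > 1, the mode has j-th component (aⱼ − 1)/(Σaᵢ − K).
Here Σaᵢ = 74 and K = 5, so p_E = (22 − 1)/(74 − 5) = 21/69 ≈ 0.3043.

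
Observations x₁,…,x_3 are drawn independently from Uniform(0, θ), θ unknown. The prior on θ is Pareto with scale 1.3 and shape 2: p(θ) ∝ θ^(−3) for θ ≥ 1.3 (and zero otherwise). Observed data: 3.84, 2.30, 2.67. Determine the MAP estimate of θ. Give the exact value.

θ̂_MAP = 3.84

The Uniform(0, θ) likelihood is θ^(−n) for θ ≥ max(xᵢ), zero otherwise. Here max(xᵢ) = 3.84.
Posterior ∝ θ^(−3) · θ^(−3) = θ^(−6) on θ ≥ max(1.3, 3.84) = 3.84.
This density is strictly decreasing in θ, so the posterior mode lies at the lower boundary of the support.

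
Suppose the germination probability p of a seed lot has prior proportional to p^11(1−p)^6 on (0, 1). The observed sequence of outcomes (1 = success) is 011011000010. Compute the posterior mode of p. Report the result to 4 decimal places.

The prior density ∝ p^11(1−p)^6 is the kernel of Beta(12, 7).
Data: 5 successes in 12 trials (from the sequence). The binomial likelihood contributes p^5(1−p)^7, so the posterior is Beta(12+5, 7+7) = Beta(17, 14).
For Beta(a, b) with a, b > 1 the mode is (a−1)/(a+b−2) = 16/29 ≈ 0.5517.

p̂_MAP = 0.5517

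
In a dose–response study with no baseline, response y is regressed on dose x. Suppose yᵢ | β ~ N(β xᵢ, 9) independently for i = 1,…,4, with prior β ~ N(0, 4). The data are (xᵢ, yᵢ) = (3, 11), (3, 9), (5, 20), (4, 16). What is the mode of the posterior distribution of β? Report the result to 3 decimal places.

β̂_MAP = 3.657

log p(β | y) = −Σ(yᵢ − βxᵢ)²/(2·9) − β²/(2·4) + const.
Setting the derivative to zero: Σxᵢ(yᵢ − βxᵢ)/9 − β/4 = 0, so β = Σxᵢyᵢ / (Σxᵢ² + σ²/τ²).
Σxᵢyᵢ = 3·11 + 3·9 + 5·20 + 4·16 = 224; Σxᵢ² = 59; σ²/τ² = 2.25.
β̂_MAP = 224 / (59 + 2.25) = 224/61.25 ≈ 3.657.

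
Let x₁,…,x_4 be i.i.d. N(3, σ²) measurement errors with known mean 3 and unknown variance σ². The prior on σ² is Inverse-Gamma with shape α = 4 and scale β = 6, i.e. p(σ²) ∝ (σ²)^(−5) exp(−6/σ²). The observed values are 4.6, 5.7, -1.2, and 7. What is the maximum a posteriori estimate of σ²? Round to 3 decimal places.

Sum of squared deviations about the known mean: SS = (4.6−3)² + (5.7−3)² + (-1.2−3)² + (7−3)² = 43.49.
The Normal likelihood contributes (σ²)^(−n/2) exp(−SS/(2σ²)), so the posterior is Inverse-Gamma(α + n/2, β + SS/2) = Inverse-Gamma(6, 27.745).
The mode of Inverse-Gamma(a, b) is b/(a+1) = 27.745/7 ≈ 3.964.

σ̂²_MAP = 3.964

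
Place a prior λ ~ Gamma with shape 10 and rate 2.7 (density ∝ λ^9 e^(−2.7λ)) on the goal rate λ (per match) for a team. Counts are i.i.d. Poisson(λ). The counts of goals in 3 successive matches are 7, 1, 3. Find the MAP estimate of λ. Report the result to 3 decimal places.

λ̂_MAP = 3.509

Σxᵢ = 7+1+3 = 11, with n = 3.
Posterior ∝ λ^9e^(−2.7λ) · λ^11e^(−3λ) = λ^20e^(−5.7λ), i.e. Gamma(shape=21, rate=5.7).
The mode of a Gamma(a, b) with a ≥ 1 (shape–rate) is (a−1)/b = 20/5.7 ≈ 3.509.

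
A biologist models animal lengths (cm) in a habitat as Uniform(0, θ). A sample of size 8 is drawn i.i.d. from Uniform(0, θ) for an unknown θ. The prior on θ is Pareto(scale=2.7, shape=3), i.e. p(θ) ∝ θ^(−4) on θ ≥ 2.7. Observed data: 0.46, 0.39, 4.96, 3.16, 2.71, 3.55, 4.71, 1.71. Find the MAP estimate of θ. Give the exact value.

The Uniform(0, θ) likelihood is θ^(−n) for θ ≥ max(xᵢ), zero otherwise. Here max(xᵢ) = 4.96.
Posterior ∝ θ^(−4) · θ^(−8) = θ^(−12) on θ ≥ max(2.7, 4.96) = 4.96.
This density is strictly decreasing in θ, so the posterior mode lies at the lower boundary of the support.

θ̂_MAP = 4.96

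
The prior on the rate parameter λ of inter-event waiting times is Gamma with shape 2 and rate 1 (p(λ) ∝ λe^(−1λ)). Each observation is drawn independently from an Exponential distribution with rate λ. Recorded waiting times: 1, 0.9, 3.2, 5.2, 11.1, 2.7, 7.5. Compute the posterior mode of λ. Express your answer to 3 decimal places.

λ̂_MAP = 0.245

The Exponential(rate=λ) likelihood is ∝ λ^n e^(−λΣtᵢ). Here n = 7 and Σtᵢ = 1 + 0.9 + 3.2 + 5.2 + 11.1 + 2.7 + 7.5 = 31.6.
Posterior ∝ λe^(−1λ) · λ^7e^(−31.6λ) = λ^8e^(−32.6λ), i.e. Gamma(9, 32.6).
Mode = (a−1)/b = 8/32.6 ≈ 0.245.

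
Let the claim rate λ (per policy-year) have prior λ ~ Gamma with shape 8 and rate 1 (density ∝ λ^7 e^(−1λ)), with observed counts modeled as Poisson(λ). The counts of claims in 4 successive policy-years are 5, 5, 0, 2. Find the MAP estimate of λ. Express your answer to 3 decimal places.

Σxᵢ = 5+5+0+2 = 12, with n = 4.
Posterior ∝ λ^7e^(−1λ) · λ^12e^(−4λ) = λ^19e^(−5λ), i.e. Gamma(shape=20, rate=5).
The mode of a Gamma(a, b) with a ≥ 1 (shape–rate) is (a−1)/b = 19/5 ≈ 3.800.

λ̂_MAP = 3.800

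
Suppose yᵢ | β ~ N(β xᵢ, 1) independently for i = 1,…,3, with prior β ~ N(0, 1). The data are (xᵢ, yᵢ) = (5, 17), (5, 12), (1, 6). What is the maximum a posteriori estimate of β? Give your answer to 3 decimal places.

β̂_MAP = 2.904

log p(β | y) = −Σ(yᵢ − βxᵢ)²/(2·1) − β²/(2·1) + const.
Setting the derivative to zero: Σxᵢ(yᵢ − βxᵢ)/1 − β/1 = 0, so β = Σxᵢyᵢ / (Σxᵢ² + σ²/τ²).
Σxᵢyᵢ = 5·17 + 5·12 + 1·6 = 151; Σxᵢ² = 51; σ²/τ² = 1.
β̂_MAP = 151 / (51 + 1) = 151/52 ≈ 2.904.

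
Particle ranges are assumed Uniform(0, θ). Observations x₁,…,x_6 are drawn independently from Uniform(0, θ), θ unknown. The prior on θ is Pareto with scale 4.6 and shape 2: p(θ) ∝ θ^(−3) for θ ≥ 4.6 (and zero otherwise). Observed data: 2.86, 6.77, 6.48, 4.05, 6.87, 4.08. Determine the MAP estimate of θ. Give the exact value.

θ̂_MAP = 6.87

The Uniform(0, θ) likelihood is θ^(−n) for θ ≥ max(xᵢ), zero otherwise. Here max(xᵢ) = 6.87.
Posterior ∝ θ^(−3) · θ^(−6) = θ^(−9) on θ ≥ max(4.6, 6.87) = 6.87.
This density is strictly decreasing in θ, so the posterior mode lies at the lower boundary of the support.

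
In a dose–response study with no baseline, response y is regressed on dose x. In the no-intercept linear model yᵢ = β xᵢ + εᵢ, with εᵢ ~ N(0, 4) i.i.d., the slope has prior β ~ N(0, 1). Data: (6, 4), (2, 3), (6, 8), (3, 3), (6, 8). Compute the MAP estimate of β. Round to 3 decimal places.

log p(β | y) = −Σ(yᵢ − βxᵢ)²/(2·4) − β²/(2·1) + const.
Setting the derivative to zero: Σxᵢ(yᵢ − βxᵢ)/4 − β/1 = 0, so β = Σxᵢyᵢ / (Σxᵢ² + σ²/τ²).
Σxᵢyᵢ = 6·4 + 2·3 + 6·8 + 3·3 + 6·8 = 135; Σxᵢ² = 121; σ²/τ² = 4.
β̂_MAP = 135 / (121 + 4) = 135/125 ≈ 1.080.

β̂_MAP = 1.080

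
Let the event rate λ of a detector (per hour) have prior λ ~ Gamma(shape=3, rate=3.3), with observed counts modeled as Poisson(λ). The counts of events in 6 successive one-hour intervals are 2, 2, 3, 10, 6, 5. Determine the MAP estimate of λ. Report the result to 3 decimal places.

Σxᵢ = 2+2+3+10+6+5 = 28, with n = 6.
Posterior ∝ λ^2e^(−3.3λ) · λ^28e^(−6λ) = λ^30e^(−9.3λ), i.e. Gamma(shape=31, rate=9.3).
The mode of a Gamma(a, b) with a ≥ 1 (shape–rate) is (a−1)/b = 30/9.3 ≈ 3.226.

λ̂_MAP = 3.226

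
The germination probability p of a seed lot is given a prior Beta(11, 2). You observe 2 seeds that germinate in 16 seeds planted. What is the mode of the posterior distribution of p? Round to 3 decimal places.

Prior: Beta(11, 2).
Data: 2 successes in 16 trials. The binomial likelihood contributes p^2(1−p)^14, so the posterior is Beta(11+2, 2+14) = Beta(13, 16).
For Beta(a, b) with a, b > 1 the mode is (a−1)/(a+b−2) = 12/27 ≈ 0.444.

p̂_MAP = 0.444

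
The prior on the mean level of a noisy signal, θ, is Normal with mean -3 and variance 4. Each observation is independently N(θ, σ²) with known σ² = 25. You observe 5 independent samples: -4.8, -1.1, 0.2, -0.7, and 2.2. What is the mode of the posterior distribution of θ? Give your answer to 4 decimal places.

n = 5; x̄ = ((-4.8) + (-1.1) + 0.2 + (-0.7) + 2.2)/5 = -4.2/5 = -0.84.
For a Normal prior and Normal likelihood with known variance, the posterior is Normal; its mode equals its mean, the precision-weighted average.
Prior precision 1/σ₀² = 1/4 = 0.25; data precision n/σ² = 5/25 = 0.2.
θ̂ = (0.25·(-3) + 0.2·(-0.84)) / (0.25 + 0.2) = (-0.918)/0.45 = -2.0400.

θ̂_MAP = -2.0400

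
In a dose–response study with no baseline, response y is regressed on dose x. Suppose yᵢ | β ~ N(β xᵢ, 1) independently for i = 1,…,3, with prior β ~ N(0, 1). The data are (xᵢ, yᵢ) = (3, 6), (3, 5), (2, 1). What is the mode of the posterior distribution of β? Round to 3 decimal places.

β̂_MAP = 1.522

log p(β | y) = −Σ(yᵢ − βxᵢ)²/(2·1) − β²/(2·1) + const.
Setting the derivative to zero: Σxᵢ(yᵢ − βxᵢ)/1 − β/1 = 0, so β = Σxᵢyᵢ / (Σxᵢ² + σ²/τ²).
Σxᵢyᵢ = 3·6 + 3·5 + 2·1 = 35; Σxᵢ² = 22; σ²/τ² = 1.
β̂_MAP = 35 / (22 + 1) = 35/23 ≈ 1.522.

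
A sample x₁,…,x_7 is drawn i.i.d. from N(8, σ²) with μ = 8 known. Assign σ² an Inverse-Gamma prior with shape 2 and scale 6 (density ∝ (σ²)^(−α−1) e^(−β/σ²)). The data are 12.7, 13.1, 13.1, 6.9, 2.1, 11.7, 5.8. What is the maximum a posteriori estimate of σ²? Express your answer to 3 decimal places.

σ̂²_MAP = 10.820

Sum of squared deviations about the known mean: SS = (12.7−8)² + (13.1−8)² + (13.1−8)² + (6.9−8)² + (2.1−8)² + (11.7−8)² + (5.8−8)² = 128.66.
The Normal likelihood contributes (σ²)^(−n/2) exp(−SS/(2σ²)), so the posterior is Inverse-Gamma(α + n/2, β + SS/2) = Inverse-Gamma(5.5, 70.33).
The mode of Inverse-Gamma(a, b) is b/(a+1) = 70.33/6.5 ≈ 10.820.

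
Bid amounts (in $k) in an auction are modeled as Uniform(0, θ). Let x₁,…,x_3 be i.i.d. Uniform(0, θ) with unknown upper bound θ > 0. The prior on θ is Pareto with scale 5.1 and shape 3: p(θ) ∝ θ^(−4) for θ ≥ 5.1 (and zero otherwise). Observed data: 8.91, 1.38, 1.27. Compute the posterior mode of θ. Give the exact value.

θ̂_MAP = 8.91

The Uniform(0, θ) likelihood is θ^(−n) for θ ≥ max(xᵢ), zero otherwise. Here max(xᵢ) = 8.91.
Posterior ∝ θ^(−4) · θ^(−3) = θ^(−7) on θ ≥ max(5.1, 8.91) = 8.91.
This density is strictly decreasing in θ, so the posterior mode lies at the lower boundary of the support.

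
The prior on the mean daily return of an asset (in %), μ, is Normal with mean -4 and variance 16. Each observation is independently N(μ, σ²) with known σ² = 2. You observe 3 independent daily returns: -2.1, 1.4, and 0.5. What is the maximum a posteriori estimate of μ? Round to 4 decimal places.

μ̂_MAP = -0.2240

n = 3; x̄ = ((-2.1) + 1.4 + 0.5)/3 = -0.2/3 = -1/15 ≈ -0.0667.
For a Normal prior and Normal likelihood with known variance, the posterior is Normal; its mode equals its mean, the precision-weighted average.
Prior precision 1/σ₀² = 1/16 = 0.0625; data precision n/σ² = 3/2 = 1.5.
μ̂ = (0.0625·(-4) + 1.5·(-1/15)) / (0.0625 + 1.5) = (-0.35)/1.5625 = -0.2240.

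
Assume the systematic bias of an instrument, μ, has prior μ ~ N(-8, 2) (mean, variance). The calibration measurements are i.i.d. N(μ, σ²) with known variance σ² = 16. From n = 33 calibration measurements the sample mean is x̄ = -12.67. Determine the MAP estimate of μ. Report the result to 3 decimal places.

n = 33, x̄ = -12.67.
For a Normal prior and Normal likelihood with known variance, the posterior is Normal; its mode equals its mean, the precision-weighted average.
Prior precision 1/σ₀² = 1/2 = 0.5; data precision n/σ² = 33/16 = 2.0625.
μ̂ = (0.5·(-8) + 2.0625·(-12.67)) / (0.5 + 2.0625) = (-30.131875)/2.5625 = -48211/4100 ≈ -11.759.

μ̂_MAP = -11.759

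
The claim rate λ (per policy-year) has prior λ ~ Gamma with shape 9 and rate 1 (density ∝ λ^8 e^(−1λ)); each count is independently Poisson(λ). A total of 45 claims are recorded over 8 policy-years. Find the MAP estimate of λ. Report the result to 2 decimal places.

Σxᵢ = 45, n = 8.
Posterior ∝ λ^8e^(−1λ) · λ^45e^(−8λ) = λ^53e^(−9λ), i.e. Gamma(shape=54, rate=9).
The mode of a Gamma(a, b) with a ≥ 1 (shape–rate) is (a−1)/b = 53/9 ≈ 5.89.

λ̂_MAP = 5.89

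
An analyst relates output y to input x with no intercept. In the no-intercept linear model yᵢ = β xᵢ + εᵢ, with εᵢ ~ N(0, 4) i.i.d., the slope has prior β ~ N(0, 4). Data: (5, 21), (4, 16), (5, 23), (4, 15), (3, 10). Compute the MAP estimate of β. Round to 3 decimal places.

β̂_MAP = 4.065

log p(β | y) = −Σ(yᵢ − βxᵢ)²/(2·4) − β²/(2·4) + const.
Setting the derivative to zero: Σxᵢ(yᵢ − βxᵢ)/4 − β/4 = 0, so β = Σxᵢyᵢ / (Σxᵢ² + σ²/τ²).
Σxᵢyᵢ = 5·21 + 4·16 + 5·23 + 4·15 + 3·10 = 374; Σxᵢ² = 91; σ²/τ² = 1.
β̂_MAP = 374 / (91 + 1) = 374/92 ≈ 4.065.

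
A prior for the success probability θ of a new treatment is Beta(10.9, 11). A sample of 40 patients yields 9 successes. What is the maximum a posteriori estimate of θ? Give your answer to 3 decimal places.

θ̂_MAP = 0.316

Prior: Beta(10.9, 11).
Data: 9 successes in 40 trials. The binomial likelihood contributes θ^9(1−θ)^31, so the posterior is Beta(10.9+9, 11+31) = Beta(19.9, 42).
For Beta(a, b) with a, b > 1 the mode is (a−1)/(a+b−2) = 18.9/59.9 ≈ 0.316.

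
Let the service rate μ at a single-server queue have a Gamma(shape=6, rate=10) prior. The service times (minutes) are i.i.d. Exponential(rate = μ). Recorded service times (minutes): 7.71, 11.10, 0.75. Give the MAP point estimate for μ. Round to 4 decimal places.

The Exponential(rate=μ) likelihood is ∝ μ^n e^(−μΣtᵢ). Here n = 3 and Σtᵢ = 7.71 + 11.10 + 0.75 = 19.56.
Posterior ∝ μ^5e^(−10μ) · μ^3e^(−19.56μ) = μ^8e^(−29.56μ), i.e. Gamma(9, 29.56).
Mode = (a−1)/b = 8/29.56 ≈ 0.2706.

μ̂_MAP = 0.2706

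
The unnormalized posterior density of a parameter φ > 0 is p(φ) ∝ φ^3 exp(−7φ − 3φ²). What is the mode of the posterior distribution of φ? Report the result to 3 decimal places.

ℓ'(φ) = 3/φ − 7 − 6φ. Setting this to zero and multiplying by φ: 6φ² + 7φ − 3 = 0.
φ = (−7 + √(7² + 4·6·3)) / (2·6) = (−7 + √121) / 12 = (−7 + 11)/12 = 1/3.
ℓ''(φ) = −3/φ² − 6 < 0, confirming a maximum.

φ̂_MAP = 0.333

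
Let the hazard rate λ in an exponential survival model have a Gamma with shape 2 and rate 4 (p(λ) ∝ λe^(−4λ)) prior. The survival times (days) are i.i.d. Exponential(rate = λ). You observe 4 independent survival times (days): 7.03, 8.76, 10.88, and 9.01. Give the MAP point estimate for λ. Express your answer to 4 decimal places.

The Exponential(rate=λ) likelihood is ∝ λ^n e^(−λΣtᵢ). Here n = 4 and Σtᵢ = 7.03 + 8.76 + 10.88 + 9.01 = 35.68.
Posterior ∝ λe^(−4λ) · λ^4e^(−35.68λ) = λ^5e^(−39.68λ), i.e. Gamma(6, 39.68).
Mode = (a−1)/b = 5/39.68 ≈ 0.1260.

λ̂_MAP = 0.1260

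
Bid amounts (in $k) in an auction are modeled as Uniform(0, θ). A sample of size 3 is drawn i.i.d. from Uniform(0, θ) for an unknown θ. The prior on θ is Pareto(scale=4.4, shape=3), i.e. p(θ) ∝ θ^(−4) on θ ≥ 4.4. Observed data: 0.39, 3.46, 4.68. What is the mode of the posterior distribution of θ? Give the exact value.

The Uniform(0, θ) likelihood is θ^(−n) for θ ≥ max(xᵢ), zero otherwise. Here max(xᵢ) = 4.68.
Posterior ∝ θ^(−4) · θ^(−3) = θ^(−7) on θ ≥ max(4.4, 4.68) = 4.68.
This density is strictly decreasing in θ, so the posterior mode lies at the lower boundary of the support.

θ̂_MAP = 4.68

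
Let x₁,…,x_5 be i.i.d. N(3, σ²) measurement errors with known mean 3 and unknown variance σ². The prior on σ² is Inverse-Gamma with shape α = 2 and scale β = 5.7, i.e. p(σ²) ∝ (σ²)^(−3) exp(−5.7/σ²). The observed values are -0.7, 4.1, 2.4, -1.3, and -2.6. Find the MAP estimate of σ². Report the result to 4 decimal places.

Sum of squared deviations about the known mean: SS = (-0.7−3)² + (4.1−3)² + (2.4−3)² + (-1.3−3)² + (-2.6−3)² = 65.11.
The Normal likelihood contributes (σ²)^(−n/2) exp(−SS/(2σ²)), so the posterior is Inverse-Gamma(α + n/2, β + SS/2) = Inverse-Gamma(4.5, 38.255).
The mode of Inverse-Gamma(a, b) is b/(a+1) = 38.255/5.5 ≈ 6.9555.

σ̂²_MAP = 6.9555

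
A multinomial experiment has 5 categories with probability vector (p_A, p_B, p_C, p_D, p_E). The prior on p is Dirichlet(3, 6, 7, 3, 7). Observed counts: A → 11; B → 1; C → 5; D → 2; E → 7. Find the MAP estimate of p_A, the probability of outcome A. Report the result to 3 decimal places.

The posterior is Dirichlet(αᵢ + nᵢ) = Dirichlet(14, 7, 12, 5, 14).
For a Dirichlet(a₁,…,a_K) with all aᵢ > 1, the mode has j-th component (aⱼ − 1)/(Σaᵢ − K).
Here Σaᵢ = 52 and K = 5, so p_A = (14 − 1)/(52 − 5) = 13/47 ≈ 0.277.

MAP estimate of p_A = 0.277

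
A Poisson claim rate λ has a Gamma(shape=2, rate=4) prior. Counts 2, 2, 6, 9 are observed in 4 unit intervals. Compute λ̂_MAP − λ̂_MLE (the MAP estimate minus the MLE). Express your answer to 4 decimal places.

MAP − MLE = -2.2500

Σxᵢ = 19. Posterior is Gamma(21, 8); MAP = (21−1)/8 = 20/8 ≈ 2.50000.
MLE = x̄ = 19/4 ≈ 4.75000.
Difference = 20/8 − 19/4 = -9/4 ≈ -2.2500.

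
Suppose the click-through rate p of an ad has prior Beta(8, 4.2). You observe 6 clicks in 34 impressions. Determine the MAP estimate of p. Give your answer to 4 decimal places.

Prior: Beta(8, 4.2).
Data: 6 successes in 34 trials. The binomial likelihood contributes p^6(1−p)^28, so the posterior is Beta(8+6, 4.2+28) = Beta(14, 32.2).
For Beta(a, b) with a, b > 1 the mode is (a−1)/(a+b−2) = 13/44.2 ≈ 0.2941.

p̂_MAP = 0.2941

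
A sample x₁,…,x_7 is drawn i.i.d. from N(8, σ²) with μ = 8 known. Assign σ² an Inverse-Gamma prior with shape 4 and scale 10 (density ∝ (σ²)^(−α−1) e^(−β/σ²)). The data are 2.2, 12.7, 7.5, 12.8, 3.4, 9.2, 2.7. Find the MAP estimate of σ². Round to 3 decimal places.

Sum of squared deviations about the known mean: SS = (2.2−8)² + (12.7−8)² + (7.5−8)² + (12.8−8)² + (3.4−8)² + (9.2−8)² + (2.7−8)² = 129.71.
The Normal likelihood contributes (σ²)^(−n/2) exp(−SS/(2σ²)), so the posterior is Inverse-Gamma(α + n/2, β + SS/2) = Inverse-Gamma(7.5, 74.855).
The mode of Inverse-Gamma(a, b) is b/(a+1) = 74.855/8.5 ≈ 8.806.

σ̂²_MAP = 8.806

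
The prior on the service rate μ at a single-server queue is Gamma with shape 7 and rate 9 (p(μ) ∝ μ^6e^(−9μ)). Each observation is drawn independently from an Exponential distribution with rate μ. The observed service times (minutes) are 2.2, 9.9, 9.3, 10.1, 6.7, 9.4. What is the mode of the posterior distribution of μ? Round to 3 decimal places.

The Exponential(rate=μ) likelihood is ∝ μ^n e^(−μΣtᵢ). Here n = 6 and Σtᵢ = 2.2 + 9.9 + 9.3 + 10.1 + 6.7 + 9.4 = 47.6.
Posterior ∝ μ^6e^(−9μ) · μ^6e^(−47.6μ) = μ^12e^(−56.6μ), i.e. Gamma(13, 56.6).
Mode = (a−1)/b = 12/56.6 ≈ 0.212.

μ̂_MAP = 0.212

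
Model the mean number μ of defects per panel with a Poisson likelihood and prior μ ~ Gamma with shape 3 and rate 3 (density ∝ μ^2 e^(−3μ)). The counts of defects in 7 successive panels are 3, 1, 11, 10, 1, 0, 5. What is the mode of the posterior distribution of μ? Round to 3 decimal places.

μ̂_MAP = 3.300

Σxᵢ = 3+1+11+10+1+0+5 = 31, with n = 7.
Posterior ∝ μ^2e^(−3μ) · μ^31e^(−7μ) = μ^33e^(−10μ), i.e. Gamma(shape=34, rate=10).
The mode of a Gamma(a, b) with a ≥ 1 (shape–rate) is (a−1)/b = 33/10 ≈ 3.300.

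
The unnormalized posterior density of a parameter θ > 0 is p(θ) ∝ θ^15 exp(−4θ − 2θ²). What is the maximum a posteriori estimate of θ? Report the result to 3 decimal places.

ℓ'(θ) = 15/θ − 4 − 4θ. Setting this to zero and multiplying by θ: 4θ² + 4θ − 15 = 0.
θ = (−4 + √(4² + 4·4·15)) / (2·4) = (−4 + √256) / 8 = (−4 + 16)/8 = 3/2.
ℓ''(θ) = −15/θ² − 4 < 0, confirming a maximum.

θ̂_MAP = 1.500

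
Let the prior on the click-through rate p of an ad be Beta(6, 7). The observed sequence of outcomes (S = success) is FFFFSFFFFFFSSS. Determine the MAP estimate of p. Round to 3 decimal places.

p̂_MAP = 0.360

Prior: Beta(6, 7).
Data: 4 successes in 14 trials (from the sequence). The binomial likelihood contributes p^4(1−p)^10, so the posterior is Beta(6+4, 7+10) = Beta(10, 17).
For Beta(a, b) with a, b > 1 the mode is (a−1)/(a+b−2) = 9/25 ≈ 0.360.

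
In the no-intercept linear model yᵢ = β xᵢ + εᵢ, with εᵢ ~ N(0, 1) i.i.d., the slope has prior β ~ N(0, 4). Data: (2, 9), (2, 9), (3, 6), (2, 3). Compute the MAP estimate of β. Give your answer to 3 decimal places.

β̂_MAP = 2.824

log p(β | y) = −Σ(yᵢ − βxᵢ)²/(2·1) − β²/(2·4) + const.
Setting the derivative to zero: Σxᵢ(yᵢ − βxᵢ)/1 − β/4 = 0, so β = Σxᵢyᵢ / (Σxᵢ² + σ²/τ²).
Σxᵢyᵢ = 2·9 + 2·9 + 3·6 + 2·3 = 60; Σxᵢ² = 21; σ²/τ² = 0.25.
β̂_MAP = 60 / (21 + 0.25) = 60/21.25 ≈ 2.824.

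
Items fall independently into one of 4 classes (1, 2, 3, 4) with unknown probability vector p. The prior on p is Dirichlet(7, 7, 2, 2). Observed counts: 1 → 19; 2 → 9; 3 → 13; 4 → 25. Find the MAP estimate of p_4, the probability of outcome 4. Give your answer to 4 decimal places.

MAP estimate: 0.3250

The posterior is Dirichlet(αᵢ + nᵢ) = Dirichlet(26, 16, 15, 27).
For a Dirichlet(a₁,…,a_K) with all aᵢ > 1, the mode has j-th component (aⱼ − 1)/(Σaᵢ − K).
Here Σaᵢ = 84 and K = 4, so p_4 = (27 − 1)/(84 − 4) = 26/80 ≈ 0.3250.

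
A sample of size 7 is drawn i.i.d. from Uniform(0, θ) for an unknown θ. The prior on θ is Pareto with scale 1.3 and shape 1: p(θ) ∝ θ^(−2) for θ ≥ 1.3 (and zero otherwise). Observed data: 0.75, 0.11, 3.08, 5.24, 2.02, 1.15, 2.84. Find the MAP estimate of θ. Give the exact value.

The Uniform(0, θ) likelihood is θ^(−n) for θ ≥ max(xᵢ), zero otherwise. Here max(xᵢ) = 5.24.
Posterior ∝ θ^(−2) · θ^(−7) = θ^(−9) on θ ≥ max(1.3, 5.24) = 5.24.
This density is strictly decreasing in θ, so the posterior mode lies at the lower boundary of the support.

θ̂_MAP = 5.24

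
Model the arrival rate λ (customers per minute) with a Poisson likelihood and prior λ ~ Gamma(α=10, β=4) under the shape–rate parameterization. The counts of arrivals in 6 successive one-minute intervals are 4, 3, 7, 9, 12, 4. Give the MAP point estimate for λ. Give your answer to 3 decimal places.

Σxᵢ = 4+3+7+9+12+4 = 39, with n = 6.
Posterior ∝ λ^9e^(−4λ) · λ^39e^(−6λ) = λ^48e^(−10λ), i.e. Gamma(shape=49, rate=10).
The mode of a Gamma(a, b) with a ≥ 1 (shape–rate) is (a−1)/b = 48/10 ≈ 4.800.

λ̂_MAP = 4.800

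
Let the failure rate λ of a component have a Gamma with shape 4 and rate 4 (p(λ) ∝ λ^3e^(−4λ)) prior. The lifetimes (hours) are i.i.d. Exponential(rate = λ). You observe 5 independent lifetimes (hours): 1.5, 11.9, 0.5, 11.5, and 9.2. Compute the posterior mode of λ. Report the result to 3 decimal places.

The Exponential(rate=λ) likelihood is ∝ λ^n e^(−λΣtᵢ). Here n = 5 and Σtᵢ = 1.5 + 11.9 + 0.5 + 11.5 + 9.2 = 34.6.
Posterior ∝ λ^3e^(−4λ) · λ^5e^(−34.6λ) = λ^8e^(−38.6λ), i.e. Gamma(9, 38.6).
Mode = (a−1)/b = 8/38.6 ≈ 0.207.

λ̂_MAP = 0.207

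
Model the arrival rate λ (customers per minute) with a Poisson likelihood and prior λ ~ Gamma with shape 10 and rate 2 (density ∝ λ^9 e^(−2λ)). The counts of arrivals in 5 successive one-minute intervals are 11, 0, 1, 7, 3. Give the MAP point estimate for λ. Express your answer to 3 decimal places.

Σxᵢ = 11+0+1+7+3 = 22, with n = 5.
Posterior ∝ λ^9e^(−2λ) · λ^22e^(−5λ) = λ^31e^(−7λ), i.e. Gamma(shape=32, rate=7).
The mode of a Gamma(a, b) with a ≥ 1 (shape–rate) is (a−1)/b = 31/7 ≈ 4.429.

λ̂_MAP = 4.429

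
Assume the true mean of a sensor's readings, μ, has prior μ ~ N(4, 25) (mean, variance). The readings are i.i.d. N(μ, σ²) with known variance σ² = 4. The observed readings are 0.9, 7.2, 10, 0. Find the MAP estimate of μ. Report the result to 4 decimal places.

μ̂_MAP = 4.5048

n = 4; x̄ = (0.9 + 7.2 + 10 + 0)/4 = 18.1/4 = 4.525.
For a Normal prior and Normal likelihood with known variance, the posterior is Normal; its mode equals its mean, the precision-weighted average.
Prior precision 1/σ₀² = 1/25 = 0.04; data precision n/σ² = 4/4 = 1.
μ̂ = (0.04·4 + 1·4.525) / (0.04 + 1) = 4.685/1.04 = 937/208 ≈ 4.5048.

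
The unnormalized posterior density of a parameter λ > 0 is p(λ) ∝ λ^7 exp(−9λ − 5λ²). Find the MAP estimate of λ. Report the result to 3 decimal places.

λ̂_MAP = 0.500

ℓ'(λ) = 7/λ − 9 − 10λ. Setting this to zero and multiplying by λ: 10λ² + 9λ − 7 = 0.
λ = (−9 + √(9² + 4·10·7)) / (2·10) = (−9 + √361) / 20 = (−9 + 19)/20 = 1/2.
ℓ''(λ) = −7/λ² − 10 < 0, confirming a maximum.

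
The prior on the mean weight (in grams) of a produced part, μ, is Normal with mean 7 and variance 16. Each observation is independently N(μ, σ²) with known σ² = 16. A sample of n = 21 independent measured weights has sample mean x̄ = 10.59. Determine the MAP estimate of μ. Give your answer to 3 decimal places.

μ̂_MAP = 10.427

n = 21, x̄ = 10.59.
For a Normal prior and Normal likelihood with known variance, the posterior is Normal; its mode equals its mean, the precision-weighted average.
Prior precision 1/σ₀² = 1/16 = 0.0625; data precision n/σ² = 21/16 = 1.3125.
μ̂ = (0.0625·7 + 1.3125·10.59) / (0.0625 + 1.3125) = 14.336875/1.375 = 22939/2200 ≈ 10.427.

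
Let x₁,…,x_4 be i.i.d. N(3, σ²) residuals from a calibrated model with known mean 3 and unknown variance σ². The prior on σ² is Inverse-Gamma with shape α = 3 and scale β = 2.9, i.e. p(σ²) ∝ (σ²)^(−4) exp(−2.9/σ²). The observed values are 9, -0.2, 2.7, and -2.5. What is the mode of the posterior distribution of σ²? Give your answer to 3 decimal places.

Sum of squared deviations about the known mean: SS = (9−3)² + (-0.2−3)² + (2.7−3)² + (-2.5−3)² = 76.58.
The Normal likelihood contributes (σ²)^(−n/2) exp(−SS/(2σ²)), so the posterior is Inverse-Gamma(α + n/2, β + SS/2) = Inverse-Gamma(5, 41.19).
The mode of Inverse-Gamma(a, b) is b/(a+1) = 41.19/6 ≈ 6.865.

σ̂²_MAP = 6.865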